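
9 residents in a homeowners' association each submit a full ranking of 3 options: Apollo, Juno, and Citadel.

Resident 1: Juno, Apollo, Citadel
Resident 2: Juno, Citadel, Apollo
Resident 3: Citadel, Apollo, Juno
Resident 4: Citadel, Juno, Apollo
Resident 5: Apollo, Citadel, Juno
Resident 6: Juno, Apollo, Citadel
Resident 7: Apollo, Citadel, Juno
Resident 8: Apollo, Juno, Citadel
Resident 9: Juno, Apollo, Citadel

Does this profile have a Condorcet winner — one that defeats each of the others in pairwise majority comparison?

Head-to-head results (9 voters total):
Apollo vs Juno: Juno wins 5–4.
Apollo vs Citadel: Apollo wins 6–3.
Juno vs Citadel: Juno wins 5–4.
Juno beats each rival — Apollo (5–4), Citadel (5–4) — so Juno is the Condorcet winner.

Yes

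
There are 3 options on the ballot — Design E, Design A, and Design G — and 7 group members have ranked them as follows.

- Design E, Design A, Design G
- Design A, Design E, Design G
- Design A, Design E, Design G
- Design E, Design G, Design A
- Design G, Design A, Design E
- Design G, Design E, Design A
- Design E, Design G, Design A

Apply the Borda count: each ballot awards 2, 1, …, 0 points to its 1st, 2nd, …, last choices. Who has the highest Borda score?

Borda scores:
  Design E: 2 + 1 + 1 + 2 + 0 + 1 + 2 = 9
  Design A: 1 + 2 + 2 + 0 + 1 + 0 + 0 = 6
  Design G: 0 + 0 + 0 + 1 + 2 + 2 + 1 = 6
Design E has the highest total.

Design E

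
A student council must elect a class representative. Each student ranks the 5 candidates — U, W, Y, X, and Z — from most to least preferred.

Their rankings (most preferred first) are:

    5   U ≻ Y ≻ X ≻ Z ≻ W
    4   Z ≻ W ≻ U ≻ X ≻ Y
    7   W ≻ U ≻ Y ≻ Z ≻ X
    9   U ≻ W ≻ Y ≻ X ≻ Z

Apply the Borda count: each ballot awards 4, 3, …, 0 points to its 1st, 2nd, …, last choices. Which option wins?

U

Borda scores:
  U: 5·4 + 4·2 + 7·3 + 9·4 = 85
  W: 5·0 + 4·3 + 7·4 + 9·3 = 67
  Y: 5·3 + 4·0 + 7·2 + 9·2 = 47
  X: 5·2 + 4·1 + 7·0 + 9·1 = 23
  Z: 5·1 + 4·4 + 7·1 + 9·0 = 28
U has the highest total.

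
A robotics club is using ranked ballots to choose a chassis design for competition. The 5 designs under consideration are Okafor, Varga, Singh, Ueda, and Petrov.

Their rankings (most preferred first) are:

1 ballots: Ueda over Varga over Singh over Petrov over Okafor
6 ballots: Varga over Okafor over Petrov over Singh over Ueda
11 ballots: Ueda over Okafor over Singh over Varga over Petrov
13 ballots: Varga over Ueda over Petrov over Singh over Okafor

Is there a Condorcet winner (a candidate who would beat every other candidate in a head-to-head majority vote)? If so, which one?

Varga

Head-to-head results (31 voters total):
Okafor vs Varga: Varga wins 20–11.
Okafor vs Singh: Okafor wins 17–14.
Okafor vs Ueda: Ueda wins 25–6.
Okafor vs Petrov: Okafor wins 17–14.
Varga vs Singh: Varga wins 20–11.
Varga vs Ueda: Varga wins 19–12.
Varga vs Petrov: Varga wins 31–0.
Singh vs Ueda: Ueda wins 25–6.
Singh vs Petrov: Petrov wins 19–12.
Ueda vs Petrov: Ueda wins 25–6.
Varga beats each rival — Okafor (20–11), Singh (20–11), Ueda (19–12), Petrov (31–0) — so Varga is the Condorcet winner.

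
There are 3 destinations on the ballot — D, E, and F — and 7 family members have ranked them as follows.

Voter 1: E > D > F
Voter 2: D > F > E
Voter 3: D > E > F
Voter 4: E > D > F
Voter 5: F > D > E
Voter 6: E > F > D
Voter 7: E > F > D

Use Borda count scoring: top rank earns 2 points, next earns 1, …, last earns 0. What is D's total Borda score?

Borda scores:
  D: 1 + 2 + 2 + 1 + 1 + 0 + 0 = 7
  E: 2 + 0 + 1 + 2 + 0 + 2 + 2 = 9
  F: 0 + 1 + 0 + 0 + 2 + 1 + 1 = 5

7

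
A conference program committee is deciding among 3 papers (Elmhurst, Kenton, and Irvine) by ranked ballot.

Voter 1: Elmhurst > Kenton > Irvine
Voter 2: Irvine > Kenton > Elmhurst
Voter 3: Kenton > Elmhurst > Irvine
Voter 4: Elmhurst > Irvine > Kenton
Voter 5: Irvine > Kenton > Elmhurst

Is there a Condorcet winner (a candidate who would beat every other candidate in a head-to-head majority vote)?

No

Head-to-head results (5 voters total):
Elmhurst vs Kenton: Kenton wins 3–2.
Elmhurst vs Irvine: Elmhurst wins 3–2.
Kenton vs Irvine: Irvine wins 3–2.
No candidate beats all others: Elmhurst beats Irvine beats Kenton beats Elmhurst, a majority cycle.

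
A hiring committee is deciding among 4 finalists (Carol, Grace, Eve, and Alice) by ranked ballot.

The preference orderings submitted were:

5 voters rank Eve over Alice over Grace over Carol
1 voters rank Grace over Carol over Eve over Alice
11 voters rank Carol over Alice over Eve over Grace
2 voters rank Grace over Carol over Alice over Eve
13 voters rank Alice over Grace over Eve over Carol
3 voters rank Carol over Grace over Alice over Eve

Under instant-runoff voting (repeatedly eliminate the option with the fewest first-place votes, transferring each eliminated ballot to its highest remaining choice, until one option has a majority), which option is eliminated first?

Grace

Round 1: Carol 14, Alice 13, Eve 5, Grace 3. Grace has the fewest and is eliminated.
Round 2: Carol 17, Alice 13, Eve 5. Eve has the fewest and is eliminated.
Round 3: Alice 18, Carol 17. Alice has a majority.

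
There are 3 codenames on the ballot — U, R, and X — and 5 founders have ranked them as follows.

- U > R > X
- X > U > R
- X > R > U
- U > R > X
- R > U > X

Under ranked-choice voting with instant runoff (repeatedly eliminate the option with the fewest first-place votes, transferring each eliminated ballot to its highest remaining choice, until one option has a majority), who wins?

U

Round 1: U 2, X 2, R 1. R has the fewest and is eliminated.
Round 2: U 3, X 2. U has a majority.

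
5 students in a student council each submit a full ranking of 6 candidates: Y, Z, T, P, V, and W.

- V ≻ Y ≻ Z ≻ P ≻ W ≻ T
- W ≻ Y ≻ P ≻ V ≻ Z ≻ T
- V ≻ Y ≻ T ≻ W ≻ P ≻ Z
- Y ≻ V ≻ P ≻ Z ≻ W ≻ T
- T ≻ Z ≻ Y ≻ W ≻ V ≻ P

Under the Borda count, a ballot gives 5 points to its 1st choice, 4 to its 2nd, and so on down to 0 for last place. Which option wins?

Borda scores:
  Y: 4 + 4 + 4 + 5 + 3 = 20
  Z: 3 + 1 + 0 + 2 + 4 = 10
  T: 0 + 0 + 3 + 0 + 5 = 8
  P: 2 + 3 + 1 + 3 + 0 = 9
  V: 5 + 2 + 5 + 4 + 1 = 17
  W: 1 + 5 + 2 + 1 + 2 = 11
Y has the highest total.

Y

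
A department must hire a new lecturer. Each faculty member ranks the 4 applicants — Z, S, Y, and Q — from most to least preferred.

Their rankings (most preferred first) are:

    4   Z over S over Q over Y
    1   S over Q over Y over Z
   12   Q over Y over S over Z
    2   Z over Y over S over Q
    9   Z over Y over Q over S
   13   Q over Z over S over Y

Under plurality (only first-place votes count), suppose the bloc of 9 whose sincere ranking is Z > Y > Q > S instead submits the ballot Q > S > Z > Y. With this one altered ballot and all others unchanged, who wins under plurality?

First-place totals with the altered ballot: Z 6, S 1, Y 0, Q 34.
The winner is unchanged: still Q.

Q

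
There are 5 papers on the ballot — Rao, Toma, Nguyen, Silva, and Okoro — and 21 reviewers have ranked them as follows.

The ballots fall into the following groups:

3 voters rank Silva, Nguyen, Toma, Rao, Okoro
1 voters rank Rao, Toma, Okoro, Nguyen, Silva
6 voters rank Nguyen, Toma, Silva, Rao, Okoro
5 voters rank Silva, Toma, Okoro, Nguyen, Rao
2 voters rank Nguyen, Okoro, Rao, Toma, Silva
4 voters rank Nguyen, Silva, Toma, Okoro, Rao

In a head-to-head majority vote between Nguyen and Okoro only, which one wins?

Nguyen

Ballots ranking Nguyen above Okoro: 3+6+2+4 = 15.
Ballots ranking Okoro above Nguyen: 1+5 = 6.
Nguyen wins the head-to-head, 15–6.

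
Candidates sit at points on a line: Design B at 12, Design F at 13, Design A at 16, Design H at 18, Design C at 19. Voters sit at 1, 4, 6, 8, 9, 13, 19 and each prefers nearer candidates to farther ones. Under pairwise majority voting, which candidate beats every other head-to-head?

With single-peaked preferences on a line, the Condorcet winner is the candidate closest to the median voter.
The median voter (position 8) is closest to Design B at 12.
Check: Design B vs Design H — voters closer to Design B: 6 of 7.

Design B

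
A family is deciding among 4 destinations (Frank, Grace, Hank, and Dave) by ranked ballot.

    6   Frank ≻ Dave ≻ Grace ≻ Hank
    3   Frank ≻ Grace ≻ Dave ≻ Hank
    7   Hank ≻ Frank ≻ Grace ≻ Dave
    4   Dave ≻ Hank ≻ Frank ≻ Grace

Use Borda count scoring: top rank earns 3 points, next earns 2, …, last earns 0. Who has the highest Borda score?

Borda scores:
  Frank: 6·3 + 3·3 + 7·2 + 4·1 = 45
  Grace: 6·1 + 3·2 + 7·1 + 4·0 = 19
  Hank: 6·0 + 3·0 + 7·3 + 4·2 = 29
  Dave: 6·2 + 3·1 + 7·0 + 4·3 = 27
Frank has the highest total.

Frank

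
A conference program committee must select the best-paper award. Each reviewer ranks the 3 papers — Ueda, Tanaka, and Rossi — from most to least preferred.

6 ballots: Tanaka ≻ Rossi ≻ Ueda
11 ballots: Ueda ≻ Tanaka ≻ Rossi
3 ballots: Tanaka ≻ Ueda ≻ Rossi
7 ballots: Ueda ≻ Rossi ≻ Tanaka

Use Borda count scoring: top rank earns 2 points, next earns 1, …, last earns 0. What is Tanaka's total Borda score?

Borda scores:
  Ueda: 6·0 + 11·2 + 3·1 + 7·2 = 39
  Tanaka: 6·2 + 11·1 + 3·2 + 7·0 = 29
  Rossi: 6·1 + 11·0 + 3·0 + 7·1 = 13

29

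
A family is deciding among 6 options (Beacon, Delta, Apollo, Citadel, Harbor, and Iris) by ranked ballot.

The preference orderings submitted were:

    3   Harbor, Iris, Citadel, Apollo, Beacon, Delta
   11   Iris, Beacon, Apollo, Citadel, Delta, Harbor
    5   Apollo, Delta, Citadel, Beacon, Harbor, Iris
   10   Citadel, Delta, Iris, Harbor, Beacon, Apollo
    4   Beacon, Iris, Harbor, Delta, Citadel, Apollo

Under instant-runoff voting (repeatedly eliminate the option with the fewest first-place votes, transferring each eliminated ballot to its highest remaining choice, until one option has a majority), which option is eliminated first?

Delta

Round 1: Iris 11, Citadel 10, Apollo 5, Beacon 4, Harbor 3, Delta 0. Delta has the fewest and is eliminated.
Round 2: Iris 11, Citadel 10, Apollo 5, Beacon 4, Harbor 3. Harbor has the fewest and is eliminated.
Round 3: Iris 14, Citadel 10, Apollo 5, Beacon 4. Beacon has the fewest and is eliminated.
Round 4: Iris 18, Citadel 10, Apollo 5. Iris has a majority.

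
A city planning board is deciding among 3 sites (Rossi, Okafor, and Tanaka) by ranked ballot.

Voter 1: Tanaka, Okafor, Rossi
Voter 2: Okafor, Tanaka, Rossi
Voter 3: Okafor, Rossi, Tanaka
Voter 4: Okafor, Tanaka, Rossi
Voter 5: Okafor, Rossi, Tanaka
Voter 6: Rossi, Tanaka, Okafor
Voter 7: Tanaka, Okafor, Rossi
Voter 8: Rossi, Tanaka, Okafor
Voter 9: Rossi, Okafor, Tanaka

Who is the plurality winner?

Okafor

First-place vote totals:
  Rossi: 3
  Okafor: 4
  Tanaka: 2
Okafor has the most first-place votes.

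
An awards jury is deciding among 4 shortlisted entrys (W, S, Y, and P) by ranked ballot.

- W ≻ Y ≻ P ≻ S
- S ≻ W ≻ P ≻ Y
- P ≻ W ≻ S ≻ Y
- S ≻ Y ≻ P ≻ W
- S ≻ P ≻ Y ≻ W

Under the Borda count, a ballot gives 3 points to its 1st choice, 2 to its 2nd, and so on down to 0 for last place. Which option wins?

Borda scores:
  W: 3 + 2 + 2 + 0 + 0 = 7
  S: 0 + 3 + 1 + 3 + 3 = 10
  Y: 2 + 0 + 0 + 2 + 1 = 5
  P: 1 + 1 + 3 + 1 + 2 = 8
S has the highest total.

S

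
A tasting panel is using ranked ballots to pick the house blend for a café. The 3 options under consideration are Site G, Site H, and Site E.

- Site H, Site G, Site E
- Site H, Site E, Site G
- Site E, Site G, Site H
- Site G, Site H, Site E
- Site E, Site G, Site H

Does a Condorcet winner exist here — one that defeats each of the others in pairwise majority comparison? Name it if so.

Head-to-head results (5 voters total):
Site G vs Site H: Site G wins 3–2.
Site G vs Site E: Site E wins 3–2.
Site H vs Site E: Site H wins 3–2.
No candidate beats all others: Site G beats Site H beats Site E beats Site G, a majority cycle.

There is no Condorcet winner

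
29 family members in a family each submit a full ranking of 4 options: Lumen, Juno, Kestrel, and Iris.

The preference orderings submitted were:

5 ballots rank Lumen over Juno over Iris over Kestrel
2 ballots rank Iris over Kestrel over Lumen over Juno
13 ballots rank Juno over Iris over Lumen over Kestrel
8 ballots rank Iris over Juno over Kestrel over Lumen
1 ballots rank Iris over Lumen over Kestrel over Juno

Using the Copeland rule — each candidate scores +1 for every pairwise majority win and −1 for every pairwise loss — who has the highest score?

Juno

Pairwise results:
  Lumen vs Juno: Juno wins 21–8.
  Lumen vs Kestrel: Lumen wins 19–10.
  Lumen vs Iris: Iris wins 24–5.
  Juno vs Kestrel: Juno wins 26–3.
  Juno vs Iris: Juno wins 18–11.
  Kestrel vs Iris: Iris wins 29–0.
Copeland scores (wins − losses):
  Lumen: 1 − 2 = -1
  Juno: 3 − 0 = 3
  Kestrel: 0 − 3 = -3
  Iris: 2 − 1 = 1
Juno has the best Copeland score.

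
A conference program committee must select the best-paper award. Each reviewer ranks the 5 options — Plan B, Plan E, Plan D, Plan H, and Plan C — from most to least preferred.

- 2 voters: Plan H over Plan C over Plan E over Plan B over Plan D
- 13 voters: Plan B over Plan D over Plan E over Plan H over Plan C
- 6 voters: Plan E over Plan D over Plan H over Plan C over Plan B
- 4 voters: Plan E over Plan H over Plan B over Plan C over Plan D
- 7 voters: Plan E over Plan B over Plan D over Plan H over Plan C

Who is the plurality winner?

Plan E

First-place vote totals:
  Plan B: 13
  Plan E: 17
  Plan D: 0
  Plan H: 2
  Plan C: 0
Plan E has the most first-place votes.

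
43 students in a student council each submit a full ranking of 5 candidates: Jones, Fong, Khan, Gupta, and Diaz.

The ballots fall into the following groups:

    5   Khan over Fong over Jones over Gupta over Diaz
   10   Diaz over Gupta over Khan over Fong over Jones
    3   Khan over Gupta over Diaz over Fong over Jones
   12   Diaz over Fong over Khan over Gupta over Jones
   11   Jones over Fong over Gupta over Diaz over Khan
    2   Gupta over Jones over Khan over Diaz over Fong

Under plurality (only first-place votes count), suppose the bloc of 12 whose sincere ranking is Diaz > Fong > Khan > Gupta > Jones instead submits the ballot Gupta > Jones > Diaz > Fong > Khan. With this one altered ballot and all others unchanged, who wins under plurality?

Gupta

First-place totals with the altered ballot: Jones 11, Fong 0, Khan 8, Gupta 14, Diaz 10.
The switch changes the winner from Diaz to Gupta.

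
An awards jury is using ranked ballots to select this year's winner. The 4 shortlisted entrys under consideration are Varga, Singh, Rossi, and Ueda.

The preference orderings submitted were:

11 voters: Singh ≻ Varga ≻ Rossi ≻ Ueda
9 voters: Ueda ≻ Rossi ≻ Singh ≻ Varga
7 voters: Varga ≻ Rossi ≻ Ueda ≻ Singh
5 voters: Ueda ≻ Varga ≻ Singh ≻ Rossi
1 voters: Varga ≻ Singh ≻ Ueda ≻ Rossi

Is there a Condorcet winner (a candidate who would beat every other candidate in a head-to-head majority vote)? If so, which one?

None — there is no Condorcet winner

Head-to-head results (33 voters total):
Varga vs Singh: Singh wins 20–13.
Varga vs Rossi: Varga wins 24–9.
Varga vs Ueda: Varga wins 19–14.
Singh vs Rossi: Singh wins 17–16.
Singh vs Ueda: Ueda wins 21–12.
Rossi vs Ueda: Rossi wins 18–15.
No candidate beats all others: Varga beats Ueda beats Singh beats Varga, a majority cycle.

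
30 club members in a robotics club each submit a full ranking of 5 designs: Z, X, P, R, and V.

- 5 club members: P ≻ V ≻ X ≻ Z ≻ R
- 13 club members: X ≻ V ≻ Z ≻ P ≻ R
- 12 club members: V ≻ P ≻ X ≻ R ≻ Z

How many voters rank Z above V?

Ballots ranking Z above V: 0.
Ballots ranking V above Z: 5+13+12 = 30.
So 0 of 30 voters prefer Z to V.

0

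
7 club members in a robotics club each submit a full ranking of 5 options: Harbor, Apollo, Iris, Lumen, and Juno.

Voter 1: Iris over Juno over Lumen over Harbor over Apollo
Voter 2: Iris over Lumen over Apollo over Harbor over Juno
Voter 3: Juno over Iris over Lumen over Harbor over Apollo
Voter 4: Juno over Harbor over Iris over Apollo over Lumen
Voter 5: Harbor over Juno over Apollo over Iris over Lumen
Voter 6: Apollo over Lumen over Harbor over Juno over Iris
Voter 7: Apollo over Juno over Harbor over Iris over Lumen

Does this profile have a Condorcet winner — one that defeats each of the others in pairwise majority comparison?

Head-to-head results (7 voters total):
Harbor vs Apollo: Harbor wins 4–3.
Harbor vs Iris: Harbor wins 4–3.
Harbor vs Lumen: Lumen wins 4–3.
Harbor vs Juno: Juno wins 4–3.
Apollo vs Iris: Iris wins 4–3.
Apollo vs Lumen: Apollo wins 4–3.
Apollo vs Juno: Juno wins 4–3.
Iris vs Lumen: Iris wins 6–1.
Iris vs Juno: Juno wins 5–2.
Lumen vs Juno: Juno wins 5–2.
Juno beats each rival — Harbor (4–3), Apollo (4–3), Iris (5–2), Lumen (5–2) — so Juno is the Condorcet winner.

Yes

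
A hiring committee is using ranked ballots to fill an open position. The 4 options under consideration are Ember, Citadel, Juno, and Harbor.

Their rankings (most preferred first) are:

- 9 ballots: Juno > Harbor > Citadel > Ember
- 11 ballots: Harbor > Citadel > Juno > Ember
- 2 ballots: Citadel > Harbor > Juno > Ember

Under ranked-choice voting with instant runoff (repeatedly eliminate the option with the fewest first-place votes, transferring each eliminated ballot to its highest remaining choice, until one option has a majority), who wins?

Round 1: Harbor 11, Juno 9, Citadel 2, Ember 0. Ember has the fewest and is eliminated.
Round 2: Harbor 11, Juno 9, Citadel 2. Citadel has the fewest and is eliminated.
Round 3: Harbor 13, Juno 9. Harbor has a majority.

Harbor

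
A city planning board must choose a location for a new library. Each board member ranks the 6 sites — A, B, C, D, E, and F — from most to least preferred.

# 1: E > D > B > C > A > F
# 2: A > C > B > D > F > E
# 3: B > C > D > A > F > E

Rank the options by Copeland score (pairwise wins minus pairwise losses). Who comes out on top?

Pairwise results:
  A vs B: B wins 2–1.
  A vs C: C wins 2–1.
  A vs D: D wins 2–1.
  A vs E: A wins 2–1.
  A vs F: A wins 3–0.
  B vs C: B wins 2–1.
  B vs D: B wins 2–1.
  B vs E: B wins 2–1.
  B vs F: B wins 3–0.
  C vs D: C wins 2–1.
  C vs E: C wins 2–1.
  C vs F: C wins 3–0.
  D vs E: D wins 2–1.
  D vs F: D wins 3–0.
  E vs F: F wins 2–1.
Copeland scores (wins − losses):
  A: 2 − 3 = -1
  B: 5 − 0 = 5
  C: 4 − 1 = 3
  D: 3 − 2 = 1
  E: 0 − 5 = -5
  F: 1 − 4 = -3
B has the best Copeland score.

B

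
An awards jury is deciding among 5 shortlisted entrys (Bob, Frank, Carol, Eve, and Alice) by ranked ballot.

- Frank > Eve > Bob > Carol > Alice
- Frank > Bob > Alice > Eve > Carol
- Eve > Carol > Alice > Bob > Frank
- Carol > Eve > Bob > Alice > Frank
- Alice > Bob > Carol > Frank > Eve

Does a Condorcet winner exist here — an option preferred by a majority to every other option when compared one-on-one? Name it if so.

Head-to-head results (5 voters total):
Bob vs Frank: Bob wins 3–2.
Bob vs Carol: Bob wins 3–2.
Bob vs Eve: Eve wins 3–2.
Bob vs Alice: Bob wins 3–2.
Frank vs Carol: Carol wins 3–2.
Frank vs Eve: Frank wins 3–2.
Frank vs Alice: Alice wins 3–2.
Carol vs Eve: Eve wins 3–2.
Carol vs Alice: Carol wins 3–2.
Eve vs Alice: Eve wins 3–2.
No candidate beats all others: Bob beats Frank beats Eve beats Bob, a majority cycle.

None — there is no Condorcet winner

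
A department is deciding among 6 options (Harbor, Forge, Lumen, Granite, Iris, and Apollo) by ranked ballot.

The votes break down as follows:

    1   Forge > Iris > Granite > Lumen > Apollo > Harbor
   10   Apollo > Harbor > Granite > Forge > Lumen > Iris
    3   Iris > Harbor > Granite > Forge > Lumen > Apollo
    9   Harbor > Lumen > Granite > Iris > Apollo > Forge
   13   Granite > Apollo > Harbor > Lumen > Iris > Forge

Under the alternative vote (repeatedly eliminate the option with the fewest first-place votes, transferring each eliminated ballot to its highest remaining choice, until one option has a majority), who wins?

Harbor

Round 1: Granite 13, Apollo 10, Harbor 9, Iris 3, Forge 1, Lumen 0. Lumen has the fewest and is eliminated.
Round 2: Granite 13, Apollo 10, Harbor 9, Iris 3, Forge 1. Forge has the fewest and is eliminated.
Round 3: Granite 13, Apollo 10, Harbor 9, Iris 4. Iris has the fewest and is eliminated.
Round 4: Granite 14, Harbor 12, Apollo 10. Apollo has the fewest and is eliminated.
Round 5: Harbor 22, Granite 14. Harbor has a majority.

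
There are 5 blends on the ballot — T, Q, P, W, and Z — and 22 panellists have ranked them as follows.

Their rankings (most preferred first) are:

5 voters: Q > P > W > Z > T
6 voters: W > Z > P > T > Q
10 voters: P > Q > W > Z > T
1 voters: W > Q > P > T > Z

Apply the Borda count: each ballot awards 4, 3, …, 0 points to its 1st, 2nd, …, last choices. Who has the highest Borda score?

Borda scores:
  T: 5·0 + 6·1 + 10·0 + 1 = 7
  Q: 5·4 + 6·0 + 10·3 + 3 = 53
  P: 5·3 + 6·2 + 10·4 + 2 = 69
  W: 5·2 + 6·4 + 10·2 + 4 = 58
  Z: 5·1 + 6·3 + 10·1 + 0 = 33
P has the highest total.

P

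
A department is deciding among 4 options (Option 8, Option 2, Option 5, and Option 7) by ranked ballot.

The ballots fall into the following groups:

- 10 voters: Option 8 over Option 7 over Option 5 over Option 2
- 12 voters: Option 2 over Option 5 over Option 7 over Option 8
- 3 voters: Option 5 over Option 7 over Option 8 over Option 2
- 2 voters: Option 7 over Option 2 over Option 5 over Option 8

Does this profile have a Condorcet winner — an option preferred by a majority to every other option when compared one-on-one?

Head-to-head results (27 voters total):
Option 8 vs Option 2: Option 2 wins 14–13.
Option 8 vs Option 5: Option 5 wins 17–10.
Option 8 vs Option 7: Option 7 wins 17–10.
Option 2 vs Option 5: Option 2 wins 14–13.
Option 2 vs Option 7: Option 7 wins 15–12.
Option 5 vs Option 7: Option 5 wins 15–12.
No candidate beats all others: Option 2 beats Option 5 beats Option 7 beats Option 2, a majority cycle.

No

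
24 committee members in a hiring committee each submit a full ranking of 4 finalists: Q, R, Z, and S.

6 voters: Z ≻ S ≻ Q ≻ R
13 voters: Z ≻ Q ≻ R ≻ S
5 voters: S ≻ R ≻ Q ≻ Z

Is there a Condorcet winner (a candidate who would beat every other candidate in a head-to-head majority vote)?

Yes

Head-to-head results (24 voters total):
Q vs R: Q wins 19–5.
Q vs Z: Z wins 19–5.
Q vs S: Q wins 13–11.
R vs Z: Z wins 19–5.
R vs S: R wins 13–11.
Z vs S: Z wins 19–5.
Z beats each rival — Q (19–5), R (19–5), S (19–5) — so Z is the Condorcet winner.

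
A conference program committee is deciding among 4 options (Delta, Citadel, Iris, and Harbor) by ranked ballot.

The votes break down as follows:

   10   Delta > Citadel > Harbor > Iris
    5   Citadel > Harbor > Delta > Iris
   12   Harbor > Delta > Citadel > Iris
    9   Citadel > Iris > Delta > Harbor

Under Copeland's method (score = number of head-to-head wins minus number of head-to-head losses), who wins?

Delta

Pairwise results:
  Delta vs Citadel: Delta wins 22–14.
  Delta vs Iris: Delta wins 27–9.
  Delta vs Harbor: Delta wins 19–17.
  Citadel vs Iris: Citadel wins 36–0.
  Citadel vs Harbor: Citadel wins 24–12.
  Iris vs Harbor: Harbor wins 27–9.
Copeland scores (wins − losses):
  Delta: 3 − 0 = 3
  Citadel: 2 − 1 = 1
  Iris: 0 − 3 = -3
  Harbor: 1 − 2 = -1
Delta has the best Copeland score.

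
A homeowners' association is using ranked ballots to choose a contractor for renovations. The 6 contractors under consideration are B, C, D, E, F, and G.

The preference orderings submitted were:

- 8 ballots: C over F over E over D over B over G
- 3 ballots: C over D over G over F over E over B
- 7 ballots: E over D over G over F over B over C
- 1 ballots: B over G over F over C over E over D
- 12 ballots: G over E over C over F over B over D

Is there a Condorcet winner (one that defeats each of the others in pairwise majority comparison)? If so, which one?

There is no Condorcet winner

Head-to-head results (31 voters total):
B vs C: C wins 23–8.
B vs D: D wins 18–13.
B vs E: E wins 30–1.
B vs F: F wins 30–1.
B vs G: G wins 22–9.
C vs D: C wins 24–7.
C vs E: E wins 19–12.
C vs F: C wins 23–8.
C vs G: G wins 20–11.
D vs E: E wins 28–3.
D vs F: F wins 21–10.
D vs G: D wins 18–13.
E vs F: E wins 19–12.
E vs G: G wins 16–15.
F vs G: G wins 23–8.
No candidate beats all others: C beats D beats G beats C, a majority cycle.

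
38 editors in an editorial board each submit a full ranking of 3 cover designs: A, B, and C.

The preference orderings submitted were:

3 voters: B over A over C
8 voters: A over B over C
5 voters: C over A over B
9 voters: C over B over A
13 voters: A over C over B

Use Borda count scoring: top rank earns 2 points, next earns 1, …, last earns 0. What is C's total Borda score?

41

Borda scores:
  A: 3·1 + 8·2 + 5·1 + 9·0 + 13·2 = 50
  B: 3·2 + 8·1 + 5·0 + 9·1 + 13·0 = 23
  C: 3·0 + 8·0 + 5·2 + 9·2 + 13·1 = 41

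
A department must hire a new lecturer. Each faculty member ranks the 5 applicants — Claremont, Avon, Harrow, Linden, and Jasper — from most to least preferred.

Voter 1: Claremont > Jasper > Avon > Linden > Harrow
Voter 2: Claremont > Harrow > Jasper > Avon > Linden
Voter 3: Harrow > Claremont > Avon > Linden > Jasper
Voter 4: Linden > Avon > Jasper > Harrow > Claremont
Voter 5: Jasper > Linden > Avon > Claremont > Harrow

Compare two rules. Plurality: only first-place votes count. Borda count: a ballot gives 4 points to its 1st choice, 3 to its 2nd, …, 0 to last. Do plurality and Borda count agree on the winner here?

Yes

Plurality first-place counts: Claremont 2, Avon 0, Harrow 1, Linden 1, Jasper 1 → Claremont.
Borda totals: Claremont 12, Avon 10, Harrow 8, Linden 9, Jasper 11 → Claremont.
The two rules agree on Claremont.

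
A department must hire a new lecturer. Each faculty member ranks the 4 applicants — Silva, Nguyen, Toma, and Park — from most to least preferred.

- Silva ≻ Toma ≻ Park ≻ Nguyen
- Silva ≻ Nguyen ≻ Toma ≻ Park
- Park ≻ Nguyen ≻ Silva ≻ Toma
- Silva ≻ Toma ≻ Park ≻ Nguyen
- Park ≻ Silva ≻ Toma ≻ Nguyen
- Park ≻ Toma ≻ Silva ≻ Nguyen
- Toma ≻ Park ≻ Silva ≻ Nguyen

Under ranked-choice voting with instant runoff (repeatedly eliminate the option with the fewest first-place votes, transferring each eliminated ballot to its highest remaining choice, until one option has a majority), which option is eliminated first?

Round 1: Silva 3, Park 3, Toma 1, Nguyen 0. Nguyen has the fewest and is eliminated.
Round 2: Silva 3, Park 3, Toma 1. Toma has the fewest and is eliminated.
Round 3: Park 4, Silva 3. Park has a majority.

Nguyen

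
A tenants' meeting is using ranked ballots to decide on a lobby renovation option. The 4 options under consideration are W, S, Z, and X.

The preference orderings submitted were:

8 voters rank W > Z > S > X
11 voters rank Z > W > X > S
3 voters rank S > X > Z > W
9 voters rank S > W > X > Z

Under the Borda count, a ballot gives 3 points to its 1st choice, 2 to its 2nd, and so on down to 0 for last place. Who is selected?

W

Borda scores:
  W: 8·3 + 11·2 + 3·0 + 9·2 = 64
  S: 8·1 + 11·0 + 3·3 + 9·3 = 44
  Z: 8·2 + 11·3 + 3·1 + 9·0 = 52
  X: 8·0 + 11·1 + 3·2 + 9·1 = 26
W has the highest total.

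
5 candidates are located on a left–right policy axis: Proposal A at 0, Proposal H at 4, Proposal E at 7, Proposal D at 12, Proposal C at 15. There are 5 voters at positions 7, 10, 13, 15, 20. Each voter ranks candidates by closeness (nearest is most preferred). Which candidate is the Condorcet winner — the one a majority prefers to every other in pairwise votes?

With single-peaked preferences on a line, the Condorcet winner is the candidate closest to the median voter.
The median voter (position 13) is closest to Proposal D at 12.
Check: Proposal D vs Proposal A — voters closer to Proposal D: 5 of 5.

Proposal D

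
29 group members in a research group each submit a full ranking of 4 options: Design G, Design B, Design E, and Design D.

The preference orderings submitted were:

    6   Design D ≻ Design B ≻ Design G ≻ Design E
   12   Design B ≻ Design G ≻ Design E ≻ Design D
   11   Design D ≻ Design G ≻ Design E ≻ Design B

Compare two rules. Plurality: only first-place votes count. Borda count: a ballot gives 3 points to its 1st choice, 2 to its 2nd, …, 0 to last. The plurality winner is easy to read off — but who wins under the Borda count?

Plurality first-place counts: Design G 0, Design B 12, Design E 0, Design D 17 → Design D.
Borda totals: Design G 52, Design B 48, Design E 23, Design D 51 → Design G.

Design G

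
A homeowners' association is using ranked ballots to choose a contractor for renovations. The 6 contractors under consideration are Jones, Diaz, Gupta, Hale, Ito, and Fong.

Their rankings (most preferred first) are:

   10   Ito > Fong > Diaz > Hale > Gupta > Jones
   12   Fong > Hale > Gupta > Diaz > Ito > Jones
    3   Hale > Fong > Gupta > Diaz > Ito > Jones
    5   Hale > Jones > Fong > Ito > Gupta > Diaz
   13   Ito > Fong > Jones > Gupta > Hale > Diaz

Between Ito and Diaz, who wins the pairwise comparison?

Ballots ranking Ito above Diaz: 10+5+13 = 28.
Ballots ranking Diaz above Ito: 12+3 = 15.
Ito wins the head-to-head, 28–15.

Ito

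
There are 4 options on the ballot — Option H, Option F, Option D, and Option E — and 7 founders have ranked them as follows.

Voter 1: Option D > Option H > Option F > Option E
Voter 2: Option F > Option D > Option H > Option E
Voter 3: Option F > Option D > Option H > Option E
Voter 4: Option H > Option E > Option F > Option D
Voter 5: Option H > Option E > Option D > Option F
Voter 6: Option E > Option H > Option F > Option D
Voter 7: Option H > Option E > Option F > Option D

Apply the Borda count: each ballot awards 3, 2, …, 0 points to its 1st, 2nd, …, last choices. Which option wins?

Option H

Borda scores:
  Option H: 2 + 1 + 1 + 3 + 3 + 2 + 3 = 15
  Option F: 1 + 3 + 3 + 1 + 0 + 1 + 1 = 10
  Option D: 3 + 2 + 2 + 0 + 1 + 0 + 0 = 8
  Option E: 0 + 0 + 0 + 2 + 2 + 3 + 2 = 9
Option H has the highest total.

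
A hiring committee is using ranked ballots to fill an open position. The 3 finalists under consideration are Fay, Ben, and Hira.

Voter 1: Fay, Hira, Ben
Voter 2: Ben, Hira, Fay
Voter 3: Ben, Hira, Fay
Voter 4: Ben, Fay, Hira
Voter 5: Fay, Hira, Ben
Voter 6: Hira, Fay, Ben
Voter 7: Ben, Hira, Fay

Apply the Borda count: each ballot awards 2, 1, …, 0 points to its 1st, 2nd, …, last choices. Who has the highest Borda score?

Borda scores:
  Fay: 2 + 0 + 0 + 1 + 2 + 1 + 0 = 6
  Ben: 0 + 2 + 2 + 2 + 0 + 0 + 2 = 8
  Hira: 1 + 1 + 1 + 0 + 1 + 2 + 1 = 7
Ben has the highest total.

Ben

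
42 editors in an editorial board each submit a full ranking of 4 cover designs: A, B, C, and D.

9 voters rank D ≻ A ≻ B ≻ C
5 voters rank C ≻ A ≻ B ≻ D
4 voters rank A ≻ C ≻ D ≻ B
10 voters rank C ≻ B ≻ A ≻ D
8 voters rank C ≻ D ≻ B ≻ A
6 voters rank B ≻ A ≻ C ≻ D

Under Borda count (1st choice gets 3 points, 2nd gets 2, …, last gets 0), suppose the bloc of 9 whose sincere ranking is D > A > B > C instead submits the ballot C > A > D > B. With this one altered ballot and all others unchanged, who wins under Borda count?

Borda totals with the altered ballot: A 62, B 51, C 110, D 29.
The winner is unchanged: still C.

C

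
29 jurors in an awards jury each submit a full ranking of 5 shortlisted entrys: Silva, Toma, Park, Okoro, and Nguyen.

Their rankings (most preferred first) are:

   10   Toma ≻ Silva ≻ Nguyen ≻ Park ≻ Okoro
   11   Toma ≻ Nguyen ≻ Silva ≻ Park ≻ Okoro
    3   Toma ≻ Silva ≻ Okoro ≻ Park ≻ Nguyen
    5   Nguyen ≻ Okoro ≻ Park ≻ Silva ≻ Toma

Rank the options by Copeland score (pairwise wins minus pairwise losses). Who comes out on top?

Toma

Pairwise results:
  Silva vs Toma: Toma wins 24–5.
  Silva vs Park: Silva wins 24–5.
  Silva vs Okoro: Silva wins 24–5.
  Silva vs Nguyen: Nguyen wins 16–13.
  Toma vs Park: Toma wins 24–5.
  Toma vs Okoro: Toma wins 24–5.
  Toma vs Nguyen: Toma wins 24–5.
  Park vs Okoro: Park wins 21–8.
  Park vs Nguyen: Nguyen wins 26–3.
  Okoro vs Nguyen: Nguyen wins 26–3.
Copeland scores (wins − losses):
  Silva: 2 − 2 = 0
  Toma: 4 − 0 = 4
  Park: 1 − 3 = -2
  Okoro: 0 − 4 = -4
  Nguyen: 3 − 1 = 2
Toma has the best Copeland score.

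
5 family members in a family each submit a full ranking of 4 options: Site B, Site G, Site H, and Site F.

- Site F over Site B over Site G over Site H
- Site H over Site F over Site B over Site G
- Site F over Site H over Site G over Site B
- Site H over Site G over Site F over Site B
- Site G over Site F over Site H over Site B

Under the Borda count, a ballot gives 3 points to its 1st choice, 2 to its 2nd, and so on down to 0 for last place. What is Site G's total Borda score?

Borda scores:
  Site B: 2 + 1 + 0 + 0 + 0 = 3
  Site G: 1 + 0 + 1 + 2 + 3 = 7
  Site H: 0 + 3 + 2 + 3 + 1 = 9
  Site F: 3 + 2 + 3 + 1 + 2 = 11

7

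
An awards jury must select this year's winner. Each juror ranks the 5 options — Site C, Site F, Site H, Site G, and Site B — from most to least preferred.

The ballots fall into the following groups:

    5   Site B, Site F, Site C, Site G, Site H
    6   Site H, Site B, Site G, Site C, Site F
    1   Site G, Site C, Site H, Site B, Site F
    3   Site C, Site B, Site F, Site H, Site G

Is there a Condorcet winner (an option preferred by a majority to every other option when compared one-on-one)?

Yes

Head-to-head results (15 voters total):
Site C vs Site F: Site C wins 10–5.
Site C vs Site H: Site C wins 9–6.
Site C vs Site G: Site C wins 8–7.
Site C vs Site B: Site B wins 11–4.
Site F vs Site H: Site F wins 8–7.
Site F vs Site G: Site F wins 8–7.
Site F vs Site B: Site B wins 15–0.
Site H vs Site G: Site H wins 9–6.
Site H vs Site B: Site B wins 8–7.
Site G vs Site B: Site B wins 14–1.
Site B beats each rival — Site C (11–4), Site F (15–0), Site H (8–7), Site G (14–1) — so Site B is the Condorcet winner.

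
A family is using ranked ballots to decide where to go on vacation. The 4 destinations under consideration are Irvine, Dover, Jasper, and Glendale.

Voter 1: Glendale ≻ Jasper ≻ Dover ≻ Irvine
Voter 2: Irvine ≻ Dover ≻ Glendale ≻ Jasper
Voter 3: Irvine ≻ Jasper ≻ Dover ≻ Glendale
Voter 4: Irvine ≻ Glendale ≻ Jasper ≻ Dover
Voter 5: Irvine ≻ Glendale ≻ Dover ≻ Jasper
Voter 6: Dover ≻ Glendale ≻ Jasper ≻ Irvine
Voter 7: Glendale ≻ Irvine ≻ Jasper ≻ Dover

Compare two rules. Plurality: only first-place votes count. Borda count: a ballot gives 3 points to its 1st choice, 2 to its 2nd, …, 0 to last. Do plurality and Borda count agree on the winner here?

Plurality first-place counts: Irvine 4, Dover 1, Jasper 0, Glendale 2 → Irvine.
Borda totals: Irvine 14, Dover 8, Jasper 7, Glendale 13 → Irvine.
The two rules agree on Irvine.

Yes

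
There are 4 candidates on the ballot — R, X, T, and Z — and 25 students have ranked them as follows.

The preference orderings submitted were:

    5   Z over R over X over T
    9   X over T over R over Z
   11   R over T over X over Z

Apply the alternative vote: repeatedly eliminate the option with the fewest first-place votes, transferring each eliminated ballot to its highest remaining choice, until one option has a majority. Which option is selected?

Round 1: R 11, X 9, Z 5, T 0. T has the fewest and is eliminated.
Round 2: R 11, X 9, Z 5. Z has the fewest and is eliminated.
Round 3: R 16, X 9. R has a majority.

R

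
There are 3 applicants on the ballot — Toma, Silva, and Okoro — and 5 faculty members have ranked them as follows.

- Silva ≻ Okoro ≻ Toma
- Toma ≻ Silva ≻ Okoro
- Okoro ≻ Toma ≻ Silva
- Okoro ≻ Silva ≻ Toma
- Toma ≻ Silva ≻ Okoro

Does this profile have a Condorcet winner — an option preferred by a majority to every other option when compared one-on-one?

No

Head-to-head results (5 voters total):
Toma vs Silva: Toma wins 3–2.
Toma vs Okoro: Okoro wins 3–2.
Silva vs Okoro: Silva wins 3–2.
No candidate beats all others: Toma beats Silva beats Okoro beats Toma, a majority cycle.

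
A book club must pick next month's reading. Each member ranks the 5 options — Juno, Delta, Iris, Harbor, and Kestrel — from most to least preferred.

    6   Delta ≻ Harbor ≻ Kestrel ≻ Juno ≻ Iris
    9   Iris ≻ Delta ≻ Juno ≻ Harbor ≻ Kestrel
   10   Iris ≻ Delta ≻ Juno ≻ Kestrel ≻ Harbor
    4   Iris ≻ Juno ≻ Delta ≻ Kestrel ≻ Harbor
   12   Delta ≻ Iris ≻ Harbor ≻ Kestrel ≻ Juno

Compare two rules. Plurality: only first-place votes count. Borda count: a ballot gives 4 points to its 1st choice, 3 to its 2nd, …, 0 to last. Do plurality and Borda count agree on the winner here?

No

Plurality first-place counts: Juno 0, Delta 18, Iris 23, Harbor 0, Kestrel 0 → Iris.
Borda totals: Juno 56, Delta 137, Iris 128, Harbor 51, Kestrel 38 → Delta.
The two rules disagree: plurality picks Iris, Borda picks Delta.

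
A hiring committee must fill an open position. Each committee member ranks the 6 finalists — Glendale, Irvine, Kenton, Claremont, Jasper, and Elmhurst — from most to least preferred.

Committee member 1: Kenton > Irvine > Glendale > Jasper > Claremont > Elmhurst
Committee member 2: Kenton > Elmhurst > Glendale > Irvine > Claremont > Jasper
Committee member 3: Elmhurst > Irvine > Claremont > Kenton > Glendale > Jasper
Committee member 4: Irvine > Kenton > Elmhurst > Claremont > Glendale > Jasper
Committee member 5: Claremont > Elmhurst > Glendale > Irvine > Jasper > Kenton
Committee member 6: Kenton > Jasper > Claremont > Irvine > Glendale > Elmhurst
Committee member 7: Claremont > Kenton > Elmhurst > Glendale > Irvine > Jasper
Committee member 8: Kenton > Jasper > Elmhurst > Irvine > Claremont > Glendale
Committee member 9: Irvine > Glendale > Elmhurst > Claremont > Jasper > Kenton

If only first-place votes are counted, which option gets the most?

First-place vote totals:
  Glendale: 0
  Irvine: 2
  Kenton: 4
  Claremont: 2
  Jasper: 0
  Elmhurst: 1
Kenton has the most first-place votes.

Kenton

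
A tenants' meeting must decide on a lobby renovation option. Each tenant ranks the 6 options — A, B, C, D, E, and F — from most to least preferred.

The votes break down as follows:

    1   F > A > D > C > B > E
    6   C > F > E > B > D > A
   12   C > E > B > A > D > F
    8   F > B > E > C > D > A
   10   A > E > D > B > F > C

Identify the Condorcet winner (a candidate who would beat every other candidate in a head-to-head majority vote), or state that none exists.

Head-to-head results (37 voters total):
A vs B: B wins 26–11.
A vs C: C wins 26–11.
A vs D: A wins 23–14.
A vs E: E wins 26–11.
A vs F: A wins 22–15.
B vs C: C wins 19–18.
B vs D: B wins 26–11.
B vs E: E wins 28–9.
B vs F: B wins 22–15.
C vs D: C wins 26–11.
C vs E: C wins 19–18.
C vs F: F wins 19–18.
D vs E: E wins 36–1.
D vs F: D wins 22–15.
E vs F: E wins 22–15.
No candidate beats all others: A beats F beats C beats A, a majority cycle.

No Condorcet winner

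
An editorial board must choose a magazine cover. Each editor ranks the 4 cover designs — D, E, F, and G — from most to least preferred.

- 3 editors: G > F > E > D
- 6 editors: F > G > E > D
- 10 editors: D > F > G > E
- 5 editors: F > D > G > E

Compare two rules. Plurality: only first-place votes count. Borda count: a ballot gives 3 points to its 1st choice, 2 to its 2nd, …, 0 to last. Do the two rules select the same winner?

Plurality first-place counts: D 10, E 0, F 11, G 3 → F.
Borda totals: D 40, E 9, F 59, G 36 → F.
The two rules agree on F.

Yes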